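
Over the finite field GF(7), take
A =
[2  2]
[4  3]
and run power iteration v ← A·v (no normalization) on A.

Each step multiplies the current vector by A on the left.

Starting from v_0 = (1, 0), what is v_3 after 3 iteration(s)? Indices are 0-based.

v_0 = (1, 0).
v_1 = A·v_0 = (2, 4).
v_2 = A·v_1 = (5, 6).
v_3 = A·v_2 = (1, 3).

v_3 = (1, 3)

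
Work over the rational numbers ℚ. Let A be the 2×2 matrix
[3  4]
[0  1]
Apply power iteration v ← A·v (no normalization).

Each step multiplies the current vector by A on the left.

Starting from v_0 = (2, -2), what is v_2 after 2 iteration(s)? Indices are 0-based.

v_2 = (-14, -2)

v_0 = (2, -2).
v_1 = A·v_0 = (-2, -2).
v_2 = A·v_1 = (-14, -2).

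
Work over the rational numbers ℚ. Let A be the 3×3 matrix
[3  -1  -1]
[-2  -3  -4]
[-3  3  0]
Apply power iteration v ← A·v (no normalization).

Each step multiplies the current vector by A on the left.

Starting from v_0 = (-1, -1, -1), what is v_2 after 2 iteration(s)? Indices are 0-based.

v_0 = (-1, -1, -1).
v_1 = A·v_0 = (-1, 9, 0).
v_2 = A·v_1 = (-12, -25, 30).

v_2 = (-12, -25, 30)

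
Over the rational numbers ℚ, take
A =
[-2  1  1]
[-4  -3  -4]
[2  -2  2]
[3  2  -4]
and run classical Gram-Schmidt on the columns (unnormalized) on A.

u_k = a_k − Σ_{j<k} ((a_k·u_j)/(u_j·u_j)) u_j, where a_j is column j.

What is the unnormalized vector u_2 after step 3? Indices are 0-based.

u_2 = (227/150, -511/150, 7/5, -67/15)

Step 1: u_0 = a_0 = (-2, -4, 2, 3).
Step 2: u_1 = a_1 − (4/11)·u_0 = (19/11, -17/11, -30/11, 10/11).
Step 3: u_2 = a_2 − (2/11)·u_0 − (-13/150)·u_1 = (227/150, -511/150, 7/5, -67/15).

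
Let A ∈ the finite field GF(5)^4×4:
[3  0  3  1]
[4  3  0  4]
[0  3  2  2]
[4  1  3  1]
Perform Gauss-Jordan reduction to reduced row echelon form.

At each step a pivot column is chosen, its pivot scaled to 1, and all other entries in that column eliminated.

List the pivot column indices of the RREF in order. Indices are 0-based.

step 1: normalize row 0 (÷3) = (1, 0, 1, 2)
  row 1: subtract 4×row0 = (0, 3, 1, 1)
  row 3: subtract 4×row0 = (0, 1, 4, 3)
step 2: normalize row 1 (÷3) = (0, 1, 2, 2)
  row 2: subtract 3×row1 = (0, 0, 1, 1)
  row 3: subtract 1×row1 = (0, 0, 2, 1)
step 3: normalize row 2 (÷1) = (0, 0, 1, 1)
  row 0: subtract 1×row2 = (1, 0, 0, 1)
  row 1: subtract 2×row2 = (0, 1, 0, 0)
  row 3: subtract 2×row2 = (0, 0, 0, 4)
step 4: normalize row 3 (÷4) = (0, 0, 0, 1)
  row 0: subtract 1×row3 = (1, 0, 0, 0)
  row 2: subtract 1×row3 = (0, 0, 1, 0)

pivot columns: 0, 1, 2, 3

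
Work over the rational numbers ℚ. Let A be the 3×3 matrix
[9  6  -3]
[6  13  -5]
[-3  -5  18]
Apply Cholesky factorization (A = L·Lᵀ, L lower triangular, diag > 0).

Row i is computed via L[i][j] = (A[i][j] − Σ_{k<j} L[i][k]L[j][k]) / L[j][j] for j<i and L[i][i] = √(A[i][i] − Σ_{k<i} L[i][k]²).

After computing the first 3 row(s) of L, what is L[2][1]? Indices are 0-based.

Step 1: L[0][0] = √(9) = 3.
  L[1][0] = (6) / L[0][0] = 2.
Step 2: L[1][1] = √(9) = 3.
  L[2][0] = (-3) / L[0][0] = -1.
  L[2][1] = (-3) / L[1][1] = -1.
Step 3: L[2][2] = √(16) = 4.

L[2][1] = -1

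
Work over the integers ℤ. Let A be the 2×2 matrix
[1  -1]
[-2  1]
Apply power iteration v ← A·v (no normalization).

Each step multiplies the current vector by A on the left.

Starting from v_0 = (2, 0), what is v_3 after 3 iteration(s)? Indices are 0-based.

v_3 = (14, -20)

v_0 = (2, 0).
v_1 = A·v_0 = (2, -4).
v_2 = A·v_1 = (6, -8).
v_3 = A·v_2 = (14, -20).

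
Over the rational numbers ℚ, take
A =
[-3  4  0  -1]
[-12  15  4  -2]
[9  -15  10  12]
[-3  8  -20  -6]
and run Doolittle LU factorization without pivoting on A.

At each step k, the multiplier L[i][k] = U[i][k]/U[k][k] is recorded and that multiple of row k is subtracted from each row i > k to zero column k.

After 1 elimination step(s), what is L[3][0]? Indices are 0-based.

L[3][0] = 1

k=0: U[0][0]=-3
  eliminate (1,0): mult=4, new row 1: (0, -1, 4, 2); set L[1][0]=4
  eliminate (2,0): mult=-3, new row 2: (0, -3, 10, 9); set L[2][0]=-3
  eliminate (3,0): mult=1, new row 3: (0, 4, -20, -5); set L[3][0]=1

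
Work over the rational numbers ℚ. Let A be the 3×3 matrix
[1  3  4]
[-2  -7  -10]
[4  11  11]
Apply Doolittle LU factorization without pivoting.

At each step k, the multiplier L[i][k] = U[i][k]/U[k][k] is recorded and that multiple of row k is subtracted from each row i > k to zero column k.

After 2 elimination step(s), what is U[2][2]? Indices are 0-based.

U[2][2] = -3

k=0: U[0][0]=1
  eliminate (1,0): mult=-2, new row 1: (0, -1, -2); set L[1][0]=-2
  eliminate (2,0): mult=4, new row 2: (0, -1, -5); set L[2][0]=4
k=1: U[1][1]=-1
  eliminate (2,1): mult=1, new row 2: (0, 0, -3); set L[2][1]=1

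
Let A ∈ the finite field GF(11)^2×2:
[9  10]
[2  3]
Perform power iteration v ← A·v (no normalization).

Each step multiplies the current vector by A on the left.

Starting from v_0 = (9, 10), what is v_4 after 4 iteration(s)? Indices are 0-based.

v_0 = (9, 10).
v_1 = A·v_0 = (5, 4).
v_2 = A·v_1 = (8, 0).
v_3 = A·v_2 = (6, 5).
v_4 = A·v_3 = (5, 5).

v_4 = (5, 5)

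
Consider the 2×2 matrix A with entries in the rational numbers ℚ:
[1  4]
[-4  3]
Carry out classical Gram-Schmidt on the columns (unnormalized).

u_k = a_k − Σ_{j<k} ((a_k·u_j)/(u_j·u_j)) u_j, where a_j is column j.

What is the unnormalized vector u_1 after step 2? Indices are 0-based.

u_1 = (76/17, 19/17)

Step 1: u_0 = a_0 = (1, -4).
Step 2: u_1 = a_1 − (-8/17)·u_0 = (76/17, 19/17).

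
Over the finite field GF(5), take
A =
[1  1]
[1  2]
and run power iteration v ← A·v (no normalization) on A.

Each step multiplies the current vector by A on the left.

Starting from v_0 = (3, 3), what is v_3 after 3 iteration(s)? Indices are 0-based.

v_0 = (3, 3).
v_1 = A·v_0 = (1, 4).
v_2 = A·v_1 = (0, 4).
v_3 = A·v_2 = (4, 3).

v_3 = (4, 3)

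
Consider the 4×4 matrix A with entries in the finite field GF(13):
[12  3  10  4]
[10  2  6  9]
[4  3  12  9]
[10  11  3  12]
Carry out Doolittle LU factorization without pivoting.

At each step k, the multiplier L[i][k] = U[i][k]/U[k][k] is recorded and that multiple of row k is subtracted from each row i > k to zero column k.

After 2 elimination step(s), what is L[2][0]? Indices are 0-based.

L[2][0] = 9

Step 1: pivot at (0,0) is 12.
  row1 ← row1 − (3)·row0  ⇒  L[1][0]=3, U row1=(0, 6, 2, 10)
  row2 ← row2 − (9)·row0  ⇒  L[2][0]=9, U row2=(0, 2, 0, 12)
  row3 ← row3 − (3)·row0  ⇒  L[3][0]=3, U row3=(0, 2, 12, 0)
Step 2: pivot at (1,1) is 6.
  row2 ← row2 − (9)·row1  ⇒  L[2][1]=9, U row2=(0, 0, 8, 0)
  row3 ← row3 − (9)·row1  ⇒  L[3][1]=9, U row3=(0, 0, 7, 1)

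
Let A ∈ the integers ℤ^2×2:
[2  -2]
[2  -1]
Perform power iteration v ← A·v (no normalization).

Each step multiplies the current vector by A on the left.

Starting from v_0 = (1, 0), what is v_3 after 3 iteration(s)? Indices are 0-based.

v_3 = (-4, -2)

v_0 = (1, 0).
v_1 = A·v_0 = (2, 2).
v_2 = A·v_1 = (0, 2).
v_3 = A·v_2 = (-4, -2).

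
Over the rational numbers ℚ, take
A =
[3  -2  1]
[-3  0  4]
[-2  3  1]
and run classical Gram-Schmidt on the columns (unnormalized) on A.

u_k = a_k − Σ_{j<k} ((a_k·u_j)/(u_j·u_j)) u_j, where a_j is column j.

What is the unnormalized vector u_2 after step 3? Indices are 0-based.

Step 1: u_0 = a_0 = (3, -3, -2).
Step 2: u_1 = a_1 − (-6/11)·u_0 = (-4/11, -18/11, 21/11).
Step 3: u_2 = a_2 − (-1/2)·u_0 − (-55/71)·u_1 = (315/142, 175/142, 105/71).

u_2 = (315/142, 175/142, 105/71)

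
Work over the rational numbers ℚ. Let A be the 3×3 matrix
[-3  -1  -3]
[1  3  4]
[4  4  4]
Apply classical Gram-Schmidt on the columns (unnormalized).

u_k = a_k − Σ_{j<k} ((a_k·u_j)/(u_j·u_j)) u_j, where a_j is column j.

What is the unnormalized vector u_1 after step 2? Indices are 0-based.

Step 1: u_0 = a_0 = (-3, 1, 4).
Step 2: u_1 = a_1 − (11/13)·u_0 = (20/13, 28/13, 8/13).

u_1 = (20/13, 28/13, 8/13)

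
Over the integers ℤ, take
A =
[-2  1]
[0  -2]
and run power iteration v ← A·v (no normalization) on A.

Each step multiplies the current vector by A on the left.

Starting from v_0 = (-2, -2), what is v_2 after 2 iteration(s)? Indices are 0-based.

v_2 = (0, -8)

v_0 = (-2, -2).
v_1 = A·v_0 = (2, 4).
v_2 = A·v_1 = (0, -8).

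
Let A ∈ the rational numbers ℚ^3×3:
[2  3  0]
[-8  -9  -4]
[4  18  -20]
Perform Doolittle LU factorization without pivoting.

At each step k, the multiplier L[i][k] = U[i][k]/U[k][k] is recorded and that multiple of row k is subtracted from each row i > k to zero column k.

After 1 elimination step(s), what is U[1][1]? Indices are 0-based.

U[1][1] = 3

k=0: U[0][0]=2
  eliminate (1,0): mult=-4, new row 1: (0, 3, -4); set L[1][0]=-4
  eliminate (2,0): mult=2, new row 2: (0, 12, -20); set L[2][0]=2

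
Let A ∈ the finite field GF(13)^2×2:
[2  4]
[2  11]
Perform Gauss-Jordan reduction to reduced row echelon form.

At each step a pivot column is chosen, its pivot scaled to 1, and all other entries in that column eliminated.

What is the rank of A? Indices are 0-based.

pivot(0,0)=2: scale R0 → (1, 2)
  clear (1,0): R1 −= (2)R0 → (0, 7)
pivot(1,1)=7: scale R1 → (0, 1)
  clear (0,1): R0 −= (2)R1 → (1, 0)

rank = 2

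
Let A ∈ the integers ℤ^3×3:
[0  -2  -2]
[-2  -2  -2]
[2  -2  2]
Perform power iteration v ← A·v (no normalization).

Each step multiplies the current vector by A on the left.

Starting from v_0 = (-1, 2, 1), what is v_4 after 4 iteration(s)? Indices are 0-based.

v_0 = (-1, 2, 1).
v_1 = A·v_0 = (-6, -4, -4).
v_2 = A·v_1 = (16, 28, -12).
v_3 = A·v_2 = (-32, -64, -48).
v_4 = A·v_3 = (224, 288, -32).

v_4 = (224, 288, -32)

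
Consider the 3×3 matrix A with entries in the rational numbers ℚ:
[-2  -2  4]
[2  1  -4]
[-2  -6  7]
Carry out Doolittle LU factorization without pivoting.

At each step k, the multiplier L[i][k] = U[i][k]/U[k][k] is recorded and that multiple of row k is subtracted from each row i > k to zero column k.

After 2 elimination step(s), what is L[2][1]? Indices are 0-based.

[col 0] pivot -2
  R1 -= -1*R0 → (0, -1, 0)  (L[1][0] := -1)
  R2 -= 1*R0 → (0, -4, 3)  (L[2][0] := 1)
[col 1] pivot -1
  R2 -= 4*R1 → (0, 0, 3)  (L[2][1] := 4)

L[2][1] = 4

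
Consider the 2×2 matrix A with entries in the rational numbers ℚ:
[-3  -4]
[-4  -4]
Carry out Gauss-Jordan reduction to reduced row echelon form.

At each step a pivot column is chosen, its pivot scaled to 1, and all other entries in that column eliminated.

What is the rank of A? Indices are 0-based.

pivot(0,0)=-3: scale R0 → (1, 4/3)
  clear (1,0): R1 −= (-4)R0 → (0, 4/3)
pivot(1,1)=4/3: scale R1 → (0, 1)
  clear (0,1): R0 −= (4/3)R1 → (1, 0)

rank = 2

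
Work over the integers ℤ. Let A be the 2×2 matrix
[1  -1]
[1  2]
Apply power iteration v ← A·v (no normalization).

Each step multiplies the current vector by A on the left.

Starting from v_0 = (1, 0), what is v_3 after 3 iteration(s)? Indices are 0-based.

v_3 = (-3, 6)

v_0 = (1, 0).
v_1 = A·v_0 = (1, 1).
v_2 = A·v_1 = (0, 3).
v_3 = A·v_2 = (-3, 6).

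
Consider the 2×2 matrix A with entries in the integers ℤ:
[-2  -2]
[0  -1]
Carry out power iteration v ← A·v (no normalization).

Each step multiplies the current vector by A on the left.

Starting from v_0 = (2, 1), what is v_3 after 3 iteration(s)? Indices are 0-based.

v_0 = (2, 1).
v_1 = A·v_0 = (-6, -1).
v_2 = A·v_1 = (14, 1).
v_3 = A·v_2 = (-30, -1).

v_3 = (-30, -1)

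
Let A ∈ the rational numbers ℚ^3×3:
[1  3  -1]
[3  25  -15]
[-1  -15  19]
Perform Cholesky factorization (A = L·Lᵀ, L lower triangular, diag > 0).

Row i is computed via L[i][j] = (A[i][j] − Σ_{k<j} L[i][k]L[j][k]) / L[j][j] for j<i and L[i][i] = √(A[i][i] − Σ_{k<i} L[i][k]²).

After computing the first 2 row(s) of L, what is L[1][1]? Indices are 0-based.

Step 1: L[0][0] = √(1) = 1.
  L[1][0] = (3) / L[0][0] = 3.
Step 2: L[1][1] = √(16) = 4.

L[1][1] = 4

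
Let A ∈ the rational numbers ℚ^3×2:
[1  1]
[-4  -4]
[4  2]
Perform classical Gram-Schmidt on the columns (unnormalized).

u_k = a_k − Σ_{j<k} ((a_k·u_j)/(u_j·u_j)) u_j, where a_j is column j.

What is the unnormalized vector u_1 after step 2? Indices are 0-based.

u_1 = (8/33, -32/33, -34/33)

Step 1: u_0 = a_0 = (1, -4, 4).
Step 2: u_1 = a_1 − (25/33)·u_0 = (8/33, -32/33, -34/33).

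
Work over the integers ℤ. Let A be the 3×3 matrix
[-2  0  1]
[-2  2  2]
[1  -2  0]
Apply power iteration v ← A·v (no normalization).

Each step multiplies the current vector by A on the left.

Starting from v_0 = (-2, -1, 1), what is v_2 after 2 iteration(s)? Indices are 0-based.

v_2 = (-10, -2, -3)

v_0 = (-2, -1, 1).
v_1 = A·v_0 = (5, 4, 0).
v_2 = A·v_1 = (-10, -2, -3).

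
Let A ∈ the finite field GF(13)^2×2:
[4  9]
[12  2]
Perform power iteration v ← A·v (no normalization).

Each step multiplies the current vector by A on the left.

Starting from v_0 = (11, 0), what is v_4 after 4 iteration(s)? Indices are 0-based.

v_4 = (4, 11)

v_0 = (11, 0).
v_1 = A·v_0 = (5, 2).
v_2 = A·v_1 = (12, 12).
v_3 = A·v_2 = (0, 12).
v_4 = A·v_3 = (4, 11).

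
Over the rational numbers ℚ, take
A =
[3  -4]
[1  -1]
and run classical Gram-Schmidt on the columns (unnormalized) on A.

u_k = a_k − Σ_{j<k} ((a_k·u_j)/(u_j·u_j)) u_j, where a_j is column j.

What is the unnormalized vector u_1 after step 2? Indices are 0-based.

Step 1: u_0 = a_0 = (3, 1).
Step 2: u_1 = a_1 − (-13/10)·u_0 = (-1/10, 3/10).

u_1 = (-1/10, 3/10)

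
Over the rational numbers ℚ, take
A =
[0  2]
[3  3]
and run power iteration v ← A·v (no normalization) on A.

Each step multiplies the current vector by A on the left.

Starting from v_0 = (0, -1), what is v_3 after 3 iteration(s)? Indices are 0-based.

v_3 = (-30, -63)

v_0 = (0, -1).
v_1 = A·v_0 = (-2, -3).
v_2 = A·v_1 = (-6, -15).
v_3 = A·v_2 = (-30, -63).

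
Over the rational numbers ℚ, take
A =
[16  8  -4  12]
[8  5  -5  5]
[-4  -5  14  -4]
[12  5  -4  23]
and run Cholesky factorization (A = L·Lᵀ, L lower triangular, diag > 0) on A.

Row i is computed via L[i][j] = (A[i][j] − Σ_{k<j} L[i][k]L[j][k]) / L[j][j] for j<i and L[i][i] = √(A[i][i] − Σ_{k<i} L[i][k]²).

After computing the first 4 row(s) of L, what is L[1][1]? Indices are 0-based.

Step 1: L[0][0] = √(16) = 4.
  L[1][0] = (8) / L[0][0] = 2.
Step 2: L[1][1] = √(1) = 1.
  L[2][0] = (-4) / L[0][0] = -1.
  L[2][1] = (-3) / L[1][1] = -3.
Step 3: L[2][2] = √(4) = 2.
  L[3][0] = (12) / L[0][0] = 3.
  L[3][1] = (-1) / L[1][1] = -1.
  L[3][2] = (-4) / L[2][2] = -2.
Step 4: L[3][3] = √(9) = 3.

L[1][1] = 1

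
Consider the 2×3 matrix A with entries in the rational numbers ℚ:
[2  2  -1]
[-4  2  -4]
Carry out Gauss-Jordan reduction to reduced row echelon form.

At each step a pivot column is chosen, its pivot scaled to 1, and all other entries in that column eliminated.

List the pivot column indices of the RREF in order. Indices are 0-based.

pivot columns: 0, 1

[1] R0 /= 2  ⇒  (1, 1, -1/2)
     R1 -= -4·R0  ⇒  (0, 6, -6)
[2] R1 /= 6  ⇒  (0, 1, -1)
     R0 -= 1·R1  ⇒  (1, 0, 1/2)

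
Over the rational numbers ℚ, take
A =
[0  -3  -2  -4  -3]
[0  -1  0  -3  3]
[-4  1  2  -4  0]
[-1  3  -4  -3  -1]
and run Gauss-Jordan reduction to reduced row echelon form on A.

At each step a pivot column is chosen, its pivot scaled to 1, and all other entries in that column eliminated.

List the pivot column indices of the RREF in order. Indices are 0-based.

pivot columns: 0, 1, 2, 3

step 1: exchange rows 0,2
step 1: normalize row 0 (÷-4) = (1, -1/4, -1/2, 1, 0)
  row 3: subtract -1×row0 = (0, 11/4, -9/2, -2, -1)
step 2: normalize row 1 (÷-1) = (0, 1, 0, 3, -3)
  row 0: subtract -1/4×row1 = (1, 0, -1/2, 7/4, -3/4)
  row 2: subtract -3×row1 = (0, 0, -2, 5, -12)
  row 3: subtract 11/4×row1 = (0, 0, -9/2, -41/4, 29/4)
step 3: normalize row 2 (÷-2) = (0, 0, 1, -5/2, 6)
  row 0: subtract -1/2×row2 = (1, 0, 0, 1/2, 9/4)
  row 3: subtract -9/2×row2 = (0, 0, 0, -43/2, 137/4)
step 4: normalize row 3 (÷-43/2) = (0, 0, 0, 1, -137/86)
  row 0: subtract 1/2×row3 = (1, 0, 0, 0, 131/43)
  row 1: subtract 3×row3 = (0, 1, 0, 0, 153/86)
  row 2: subtract -5/2×row3 = (0, 0, 1, 0, 347/172)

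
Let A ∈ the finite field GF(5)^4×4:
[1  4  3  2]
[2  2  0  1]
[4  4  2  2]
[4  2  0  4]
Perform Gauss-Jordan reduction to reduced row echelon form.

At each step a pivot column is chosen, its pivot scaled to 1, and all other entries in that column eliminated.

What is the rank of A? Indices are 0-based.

[1] R0 /= 1  ⇒  (1, 4, 3, 2)
     R1 -= 2·R0  ⇒  (0, 4, 4, 2)
     R2 -= 4·R0  ⇒  (0, 3, 0, 4)
     R3 -= 4·R0  ⇒  (0, 1, 3, 1)
[2] R1 /= 4  ⇒  (0, 1, 1, 3)
     R0 -= 4·R1  ⇒  (1, 0, 4, 0)
     R2 -= 3·R1  ⇒  (0, 0, 2, 0)
     R3 -= 1·R1  ⇒  (0, 0, 2, 3)
[3] R2 /= 2  ⇒  (0, 0, 1, 0)
     R0 -= 4·R2  ⇒  (1, 0, 0, 0)
     R1 -= 1·R2  ⇒  (0, 1, 0, 3)
     R3 -= 2·R2  ⇒  (0, 0, 0, 3)
[4] R3 /= 3  ⇒  (0, 0, 0, 1)
     R1 -= 3·R3  ⇒  (0, 1, 0, 0)

rank = 4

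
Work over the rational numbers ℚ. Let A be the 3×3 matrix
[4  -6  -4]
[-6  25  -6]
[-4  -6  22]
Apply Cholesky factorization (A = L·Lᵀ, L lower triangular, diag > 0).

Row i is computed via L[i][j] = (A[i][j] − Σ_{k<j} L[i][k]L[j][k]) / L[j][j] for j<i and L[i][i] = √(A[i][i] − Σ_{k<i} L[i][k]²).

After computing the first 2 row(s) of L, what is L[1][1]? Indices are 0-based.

Step 1: L[0][0] = √(4) = 2.
  L[1][0] = (-6) / L[0][0] = -3.
Step 2: L[1][1] = √(16) = 4.

L[1][1] = 4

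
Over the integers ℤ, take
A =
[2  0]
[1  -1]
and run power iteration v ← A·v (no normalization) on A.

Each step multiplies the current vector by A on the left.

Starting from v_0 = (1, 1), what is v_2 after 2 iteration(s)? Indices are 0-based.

v_2 = (4, 2)

v_0 = (1, 1).
v_1 = A·v_0 = (2, 0).
v_2 = A·v_1 = (4, 2).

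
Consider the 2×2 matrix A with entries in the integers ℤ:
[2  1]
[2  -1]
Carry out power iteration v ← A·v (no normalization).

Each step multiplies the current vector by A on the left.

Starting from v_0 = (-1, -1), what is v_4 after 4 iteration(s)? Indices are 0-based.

v_4 = (-47, -29)

v_0 = (-1, -1).
v_1 = A·v_0 = (-3, -1).
v_2 = A·v_1 = (-7, -5).
v_3 = A·v_2 = (-19, -9).
v_4 = A·v_3 = (-47, -29).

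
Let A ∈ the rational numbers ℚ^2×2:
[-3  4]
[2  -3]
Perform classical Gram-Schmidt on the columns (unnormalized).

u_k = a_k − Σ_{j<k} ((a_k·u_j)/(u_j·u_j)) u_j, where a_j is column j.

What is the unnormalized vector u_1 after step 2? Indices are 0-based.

Step 1: u_0 = a_0 = (-3, 2).
Step 2: u_1 = a_1 − (-18/13)·u_0 = (-2/13, -3/13).

u_1 = (-2/13, -3/13)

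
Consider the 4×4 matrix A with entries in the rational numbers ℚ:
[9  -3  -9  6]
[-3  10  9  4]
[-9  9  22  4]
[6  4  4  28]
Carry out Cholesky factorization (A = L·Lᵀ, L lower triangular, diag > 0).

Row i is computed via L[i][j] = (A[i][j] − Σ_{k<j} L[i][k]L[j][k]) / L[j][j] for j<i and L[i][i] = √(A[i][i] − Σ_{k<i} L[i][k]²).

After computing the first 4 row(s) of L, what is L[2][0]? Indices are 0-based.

Step 1: L[0][0] = √(9) = 3.
  L[1][0] = (-3) / L[0][0] = -1.
Step 2: L[1][1] = √(9) = 3.
  L[2][0] = (-9) / L[0][0] = -3.
  L[2][1] = (6) / L[1][1] = 2.
Step 3: L[2][2] = √(9) = 3.
  L[3][0] = (6) / L[0][0] = 2.
  L[3][1] = (6) / L[1][1] = 2.
  L[3][2] = (6) / L[2][2] = 2.
Step 4: L[3][3] = √(16) = 4.

L[2][0] = -3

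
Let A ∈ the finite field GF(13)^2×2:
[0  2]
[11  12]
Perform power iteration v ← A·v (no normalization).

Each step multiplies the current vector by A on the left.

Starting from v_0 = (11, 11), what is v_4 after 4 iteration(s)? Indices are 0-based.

v_4 = (0, 5)

v_0 = (11, 11).
v_1 = A·v_0 = (9, 6).
v_2 = A·v_1 = (12, 2).
v_3 = A·v_2 = (4, 0).
v_4 = A·v_3 = (0, 5).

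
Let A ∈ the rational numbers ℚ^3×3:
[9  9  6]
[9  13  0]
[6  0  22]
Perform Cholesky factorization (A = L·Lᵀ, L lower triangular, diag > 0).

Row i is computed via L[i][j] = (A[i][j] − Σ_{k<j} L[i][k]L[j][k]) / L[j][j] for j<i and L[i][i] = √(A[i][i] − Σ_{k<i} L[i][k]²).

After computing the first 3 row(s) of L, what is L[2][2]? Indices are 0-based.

L[2][2] = 3

Step 1: L[0][0] = √(9) = 3.
  L[1][0] = (9) / L[0][0] = 3.
Step 2: L[1][1] = √(4) = 2.
  L[2][0] = (6) / L[0][0] = 2.
  L[2][1] = (-6) / L[1][1] = -3.
Step 3: L[2][2] = √(9) = 3.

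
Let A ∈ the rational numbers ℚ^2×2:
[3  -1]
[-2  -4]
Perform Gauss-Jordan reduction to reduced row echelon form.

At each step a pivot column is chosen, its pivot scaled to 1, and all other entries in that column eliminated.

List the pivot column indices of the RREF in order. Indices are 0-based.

pivot columns: 0, 1

[1] R0 /= 3  ⇒  (1, -1/3)
     R1 -= -2·R0  ⇒  (0, -14/3)
[2] R1 /= -14/3  ⇒  (0, 1)
     R0 -= -1/3·R1  ⇒  (1, 0)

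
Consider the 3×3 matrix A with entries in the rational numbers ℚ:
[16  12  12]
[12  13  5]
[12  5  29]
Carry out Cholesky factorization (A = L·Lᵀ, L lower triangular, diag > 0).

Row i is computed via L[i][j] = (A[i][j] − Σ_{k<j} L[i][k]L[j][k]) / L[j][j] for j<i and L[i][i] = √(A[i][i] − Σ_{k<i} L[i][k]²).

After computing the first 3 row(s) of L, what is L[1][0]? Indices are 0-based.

Step 1: L[0][0] = √(16) = 4.
  L[1][0] = (12) / L[0][0] = 3.
Step 2: L[1][1] = √(4) = 2.
  L[2][0] = (12) / L[0][0] = 3.
  L[2][1] = (-4) / L[1][1] = -2.
Step 3: L[2][2] = √(16) = 4.

L[1][0] = 3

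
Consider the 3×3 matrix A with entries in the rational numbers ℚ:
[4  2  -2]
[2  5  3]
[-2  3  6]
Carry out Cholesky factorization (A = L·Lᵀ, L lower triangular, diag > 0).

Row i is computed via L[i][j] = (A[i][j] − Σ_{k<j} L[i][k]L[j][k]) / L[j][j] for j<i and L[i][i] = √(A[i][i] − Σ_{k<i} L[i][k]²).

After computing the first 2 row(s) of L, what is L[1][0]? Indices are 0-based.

Step 1: L[0][0] = √(4) = 2.
  L[1][0] = (2) / L[0][0] = 1.
Step 2: L[1][1] = √(4) = 2.

L[1][0] = 1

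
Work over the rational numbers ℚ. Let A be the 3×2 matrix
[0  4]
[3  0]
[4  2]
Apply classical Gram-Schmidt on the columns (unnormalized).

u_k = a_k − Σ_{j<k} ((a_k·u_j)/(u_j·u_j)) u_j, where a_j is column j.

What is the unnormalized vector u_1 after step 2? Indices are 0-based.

u_1 = (4, -24/25, 18/25)

Step 1: u_0 = a_0 = (0, 3, 4).
Step 2: u_1 = a_1 − (8/25)·u_0 = (4, -24/25, 18/25).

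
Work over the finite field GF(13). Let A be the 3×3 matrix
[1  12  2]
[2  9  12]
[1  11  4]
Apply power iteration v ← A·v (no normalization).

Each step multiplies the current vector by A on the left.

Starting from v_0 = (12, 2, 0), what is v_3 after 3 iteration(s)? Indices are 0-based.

v_3 = (4, 10, 11)

v_0 = (12, 2, 0).
v_1 = A·v_0 = (10, 3, 8).
v_2 = A·v_1 = (10, 0, 10).
v_3 = A·v_2 = (4, 10, 11).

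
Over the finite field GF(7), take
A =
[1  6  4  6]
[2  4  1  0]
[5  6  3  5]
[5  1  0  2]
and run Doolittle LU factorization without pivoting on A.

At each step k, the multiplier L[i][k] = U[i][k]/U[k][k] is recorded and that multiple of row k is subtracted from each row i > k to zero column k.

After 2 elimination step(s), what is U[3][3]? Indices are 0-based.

U[3][3] = 5

k=0: U[0][0]=1
  eliminate (1,0): mult=2, new row 1: (0, 6, 0, 2); set L[1][0]=2
  eliminate (2,0): mult=5, new row 2: (0, 4, 4, 3); set L[2][0]=5
  eliminate (3,0): mult=5, new row 3: (0, 6, 1, 0); set L[3][0]=5
k=1: U[1][1]=6
  eliminate (2,1): mult=3, new row 2: (0, 0, 4, 4); set L[2][1]=3
  eliminate (3,1): mult=1, new row 3: (0, 0, 1, 5); set L[3][1]=1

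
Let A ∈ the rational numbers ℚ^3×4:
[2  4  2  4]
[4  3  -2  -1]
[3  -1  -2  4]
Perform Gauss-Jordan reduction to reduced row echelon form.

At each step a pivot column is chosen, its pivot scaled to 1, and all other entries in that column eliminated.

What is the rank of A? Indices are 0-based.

[1] R0 /= 2  ⇒  (1, 2, 1, 2)
     R1 -= 4·R0  ⇒  (0, -5, -6, -9)
     R2 -= 3·R0  ⇒  (0, -7, -5, -2)
[2] R1 /= -5  ⇒  (0, 1, 6/5, 9/5)
     R0 -= 2·R1  ⇒  (1, 0, -7/5, -8/5)
     R2 -= -7·R1  ⇒  (0, 0, 17/5, 53/5)
[3] R2 /= 17/5  ⇒  (0, 0, 1, 53/17)
     R0 -= -7/5·R2  ⇒  (1, 0, 0, 47/17)
     R1 -= 6/5·R2  ⇒  (0, 1, 0, -33/17)

rank = 3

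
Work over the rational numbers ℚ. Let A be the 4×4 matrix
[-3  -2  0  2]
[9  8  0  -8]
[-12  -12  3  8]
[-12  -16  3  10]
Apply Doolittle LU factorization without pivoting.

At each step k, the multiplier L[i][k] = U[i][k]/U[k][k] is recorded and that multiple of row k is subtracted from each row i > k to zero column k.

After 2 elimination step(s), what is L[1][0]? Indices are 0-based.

L[1][0] = -3

Step 1: pivot at (0,0) is -3.
  row1 ← row1 − (-3)·row0  ⇒  L[1][0]=-3, U row1=(0, 2, 0, -2)
  row2 ← row2 − (4)·row0  ⇒  L[2][0]=4, U row2=(0, -4, 3, 0)
  row3 ← row3 − (4)·row0  ⇒  L[3][0]=4, U row3=(0, -8, 3, 2)
Step 2: pivot at (1,1) is 2.
  row2 ← row2 − (-2)·row1  ⇒  L[2][1]=-2, U row2=(0, 0, 3, -4)
  row3 ← row3 − (-4)·row1  ⇒  L[3][1]=-4, U row3=(0, 0, 3, -6)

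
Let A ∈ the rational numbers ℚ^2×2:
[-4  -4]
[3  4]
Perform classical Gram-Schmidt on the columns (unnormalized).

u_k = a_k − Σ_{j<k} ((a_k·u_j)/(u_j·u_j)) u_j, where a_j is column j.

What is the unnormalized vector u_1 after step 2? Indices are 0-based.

u_1 = (12/25, 16/25)

Step 1: u_0 = a_0 = (-4, 3).
Step 2: u_1 = a_1 − (28/25)·u_0 = (12/25, 16/25).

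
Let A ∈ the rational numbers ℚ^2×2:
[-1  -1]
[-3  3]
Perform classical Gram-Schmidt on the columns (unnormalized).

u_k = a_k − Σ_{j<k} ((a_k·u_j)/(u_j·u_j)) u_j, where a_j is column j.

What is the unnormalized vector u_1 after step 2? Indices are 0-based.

u_1 = (-9/5, 3/5)

Step 1: u_0 = a_0 = (-1, -3).
Step 2: u_1 = a_1 − (-4/5)·u_0 = (-9/5, 3/5).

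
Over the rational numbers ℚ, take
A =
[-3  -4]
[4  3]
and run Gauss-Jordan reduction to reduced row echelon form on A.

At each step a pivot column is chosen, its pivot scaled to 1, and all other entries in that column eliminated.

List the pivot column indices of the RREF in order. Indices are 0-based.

step 1: normalize row 0 (÷-3) = (1, 4/3)
  row 1: subtract 4×row0 = (0, -7/3)
step 2: normalize row 1 (÷-7/3) = (0, 1)
  row 0: subtract 4/3×row1 = (1, 0)

pivot columns: 0, 1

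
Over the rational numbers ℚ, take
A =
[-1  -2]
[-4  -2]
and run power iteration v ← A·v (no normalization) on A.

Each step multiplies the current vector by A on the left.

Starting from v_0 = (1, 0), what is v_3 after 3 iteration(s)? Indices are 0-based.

v_0 = (1, 0).
v_1 = A·v_0 = (-1, -4).
v_2 = A·v_1 = (9, 12).
v_3 = A·v_2 = (-33, -60).

v_3 = (-33, -60)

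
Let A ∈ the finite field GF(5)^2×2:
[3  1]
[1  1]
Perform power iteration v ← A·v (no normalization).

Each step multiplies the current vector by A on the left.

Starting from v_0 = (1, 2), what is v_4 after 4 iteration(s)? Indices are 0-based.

v_0 = (1, 2).
v_1 = A·v_0 = (0, 3).
v_2 = A·v_1 = (3, 3).
v_3 = A·v_2 = (2, 1).
v_4 = A·v_3 = (2, 3).

v_4 = (2, 3)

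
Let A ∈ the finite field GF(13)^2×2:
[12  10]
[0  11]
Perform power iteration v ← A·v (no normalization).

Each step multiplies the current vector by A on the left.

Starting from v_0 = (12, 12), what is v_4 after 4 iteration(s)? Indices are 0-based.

v_4 = (6, 10)

v_0 = (12, 12).
v_1 = A·v_0 = (4, 2).
v_2 = A·v_1 = (3, 9).
v_3 = A·v_2 = (9, 8).
v_4 = A·v_3 = (6, 10).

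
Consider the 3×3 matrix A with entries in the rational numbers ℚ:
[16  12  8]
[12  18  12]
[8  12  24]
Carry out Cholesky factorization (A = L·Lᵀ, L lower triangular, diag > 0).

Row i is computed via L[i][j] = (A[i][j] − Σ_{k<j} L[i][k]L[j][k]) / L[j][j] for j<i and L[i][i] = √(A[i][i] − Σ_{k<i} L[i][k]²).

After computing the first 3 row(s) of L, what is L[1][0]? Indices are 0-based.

Step 1: L[0][0] = √(16) = 4.
  L[1][0] = (12) / L[0][0] = 3.
Step 2: L[1][1] = √(9) = 3.
  L[2][0] = (8) / L[0][0] = 2.
  L[2][1] = (6) / L[1][1] = 2.
Step 3: L[2][2] = √(16) = 4.

L[1][0] = 3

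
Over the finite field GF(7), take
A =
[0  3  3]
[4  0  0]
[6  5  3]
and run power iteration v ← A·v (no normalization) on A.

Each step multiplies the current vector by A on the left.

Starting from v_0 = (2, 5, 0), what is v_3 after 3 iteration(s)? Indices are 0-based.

v_3 = (0, 1, 6)

v_0 = (2, 5, 0).
v_1 = A·v_0 = (1, 1, 2).
v_2 = A·v_1 = (2, 4, 3).
v_3 = A·v_2 = (0, 1, 6).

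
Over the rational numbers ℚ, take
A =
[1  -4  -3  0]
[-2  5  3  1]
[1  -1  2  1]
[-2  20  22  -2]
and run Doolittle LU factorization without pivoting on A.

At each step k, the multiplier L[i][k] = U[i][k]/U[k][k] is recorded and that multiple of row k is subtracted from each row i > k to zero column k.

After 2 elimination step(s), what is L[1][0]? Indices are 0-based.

L[1][0] = -2

k=0: U[0][0]=1
  eliminate (1,0): mult=-2, new row 1: (0, -3, -3, 1); set L[1][0]=-2
  eliminate (2,0): mult=1, new row 2: (0, 3, 5, 1); set L[2][0]=1
  eliminate (3,0): mult=-2, new row 3: (0, 12, 16, -2); set L[3][0]=-2
k=1: U[1][1]=-3
  eliminate (2,1): mult=-1, new row 2: (0, 0, 2, 2); set L[2][1]=-1
  eliminate (3,1): mult=-4, new row 3: (0, 0, 4, 2); set L[3][1]=-4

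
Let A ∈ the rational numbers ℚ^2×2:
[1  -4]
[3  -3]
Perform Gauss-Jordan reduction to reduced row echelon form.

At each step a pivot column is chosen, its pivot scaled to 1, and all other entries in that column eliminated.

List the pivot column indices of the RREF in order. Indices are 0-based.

step 1: normalize row 0 (÷1) = (1, -4)
  row 1: subtract 3×row0 = (0, 9)
step 2: normalize row 1 (÷9) = (0, 1)
  row 0: subtract -4×row1 = (1, 0)

pivot columns: 0, 1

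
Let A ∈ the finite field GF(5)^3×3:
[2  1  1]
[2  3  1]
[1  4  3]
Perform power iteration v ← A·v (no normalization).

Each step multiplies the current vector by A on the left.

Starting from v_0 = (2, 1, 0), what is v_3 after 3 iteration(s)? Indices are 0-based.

v_3 = (4, 3, 4)

v_0 = (2, 1, 0).
v_1 = A·v_0 = (0, 2, 1).
v_2 = A·v_1 = (3, 2, 1).
v_3 = A·v_2 = (4, 3, 4).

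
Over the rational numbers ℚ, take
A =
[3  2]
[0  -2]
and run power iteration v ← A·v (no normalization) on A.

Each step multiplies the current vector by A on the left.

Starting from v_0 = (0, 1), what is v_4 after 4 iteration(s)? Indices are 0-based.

v_0 = (0, 1).
v_1 = A·v_0 = (2, -2).
v_2 = A·v_1 = (2, 4).
v_3 = A·v_2 = (14, -8).
v_4 = A·v_3 = (26, 16).

v_4 = (26, 16)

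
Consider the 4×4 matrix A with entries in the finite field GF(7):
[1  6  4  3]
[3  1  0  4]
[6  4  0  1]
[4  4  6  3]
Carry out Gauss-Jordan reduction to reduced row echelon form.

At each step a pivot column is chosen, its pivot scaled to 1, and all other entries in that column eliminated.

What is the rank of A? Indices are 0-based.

rank = 4

pivot(0,0)=1: scale R0 → (1, 6, 4, 3)
  clear (1,0): R1 −= (3)R0 → (0, 4, 2, 2)
  clear (2,0): R2 −= (6)R0 → (0, 3, 4, 4)
  clear (3,0): R3 −= (4)R0 → (0, 1, 4, 5)
pivot(1,1)=4: scale R1 → (0, 1, 4, 4)
  clear (0,1): R0 −= (6)R1 → (1, 0, 1, 0)
  clear (2,1): R2 −= (3)R1 → (0, 0, 6, 6)
  clear (3,1): R3 −= (1)R1 → (0, 0, 0, 1)
pivot(2,2)=6: scale R2 → (0, 0, 1, 1)
  clear (0,2): R0 −= (1)R2 → (1, 0, 0, 6)
  clear (1,2): R1 −= (4)R2 → (0, 1, 0, 0)
pivot(3,3)=1: scale R3 → (0, 0, 0, 1)
  clear (0,3): R0 −= (6)R3 → (1, 0, 0, 0)
  clear (2,3): R2 −= (1)R3 → (0, 0, 1, 0)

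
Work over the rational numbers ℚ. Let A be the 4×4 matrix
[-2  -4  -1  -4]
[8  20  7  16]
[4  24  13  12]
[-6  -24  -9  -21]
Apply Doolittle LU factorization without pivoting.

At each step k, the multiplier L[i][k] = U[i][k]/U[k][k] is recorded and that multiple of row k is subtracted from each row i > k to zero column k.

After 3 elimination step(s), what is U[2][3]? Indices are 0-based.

[col 0] pivot -2
  R1 -= -4*R0 → (0, 4, 3, 0)  (L[1][0] := -4)
  R2 -= -2*R0 → (0, 16, 11, 4)  (L[2][0] := -2)
  R3 -= 3*R0 → (0, -12, -6, -9)  (L[3][0] := 3)
[col 1] pivot 4
  R2 -= 4*R1 → (0, 0, -1, 4)  (L[2][1] := 4)
  R3 -= -3*R1 → (0, 0, 3, -9)  (L[3][1] := -3)
[col 2] pivot -1
  R3 -= -3*R2 → (0, 0, 0, 3)  (L[3][2] := -3)

U[2][3] = 4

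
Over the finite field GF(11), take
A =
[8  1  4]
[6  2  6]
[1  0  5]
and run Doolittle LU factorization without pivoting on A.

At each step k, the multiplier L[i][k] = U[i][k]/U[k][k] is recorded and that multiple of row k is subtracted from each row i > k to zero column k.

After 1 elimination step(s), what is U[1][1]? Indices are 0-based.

U[1][1] = 4

k=0: U[0][0]=8
  eliminate (1,0): mult=9, new row 1: (0, 4, 3); set L[1][0]=9
  eliminate (2,0): mult=7, new row 2: (0, 4, 10); set L[2][0]=7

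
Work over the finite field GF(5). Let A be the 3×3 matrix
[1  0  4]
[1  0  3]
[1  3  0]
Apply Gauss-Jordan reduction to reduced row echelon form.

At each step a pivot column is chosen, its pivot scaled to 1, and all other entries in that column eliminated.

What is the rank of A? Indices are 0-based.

rank = 3

pivot(0,0)=1: scale R0 → (1, 0, 4)
  clear (1,0): R1 −= (1)R0 → (0, 0, 4)
  clear (2,0): R2 −= (1)R0 → (0, 3, 1)
pivot(1,1): swap R1↔R2
pivot(1,1)=3: scale R1 → (0, 1, 2)
pivot(2,2)=4: scale R2 → (0, 0, 1)
  clear (0,2): R0 −= (4)R2 → (1, 0, 0)
  clear (1,2): R1 −= (2)R2 → (0, 1, 0)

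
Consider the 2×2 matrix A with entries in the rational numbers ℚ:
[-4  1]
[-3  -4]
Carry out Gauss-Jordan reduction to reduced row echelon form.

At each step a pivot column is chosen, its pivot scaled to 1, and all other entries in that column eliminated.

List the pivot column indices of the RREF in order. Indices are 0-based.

pivot columns: 0, 1

step 1: normalize row 0 (÷-4) = (1, -1/4)
  row 1: subtract -3×row0 = (0, -19/4)
step 2: normalize row 1 (÷-19/4) = (0, 1)
  row 0: subtract -1/4×row1 = (1, 0)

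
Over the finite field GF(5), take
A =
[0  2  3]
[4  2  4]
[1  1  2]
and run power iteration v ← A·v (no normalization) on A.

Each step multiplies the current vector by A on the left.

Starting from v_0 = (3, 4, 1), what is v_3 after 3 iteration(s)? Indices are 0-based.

v_3 = (0, 3, 4)

v_0 = (3, 4, 1).
v_1 = A·v_0 = (1, 4, 4).
v_2 = A·v_1 = (0, 3, 3).
v_3 = A·v_2 = (0, 3, 4).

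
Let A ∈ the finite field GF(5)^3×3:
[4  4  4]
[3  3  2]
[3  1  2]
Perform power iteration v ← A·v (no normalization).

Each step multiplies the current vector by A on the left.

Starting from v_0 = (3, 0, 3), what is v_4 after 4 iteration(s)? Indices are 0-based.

v_0 = (3, 0, 3).
v_1 = A·v_0 = (4, 0, 0).
v_2 = A·v_1 = (1, 2, 2).
v_3 = A·v_2 = (0, 3, 4).
v_4 = A·v_3 = (3, 2, 1).

v_4 = (3, 2, 1)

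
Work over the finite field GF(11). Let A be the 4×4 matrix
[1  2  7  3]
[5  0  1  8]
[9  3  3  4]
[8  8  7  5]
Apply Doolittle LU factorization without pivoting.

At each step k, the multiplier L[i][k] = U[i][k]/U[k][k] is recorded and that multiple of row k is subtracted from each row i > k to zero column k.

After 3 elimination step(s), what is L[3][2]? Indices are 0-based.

L[3][2] = 10

k=0: U[0][0]=1
  eliminate (1,0): mult=5, new row 1: (0, 1, 10, 4); set L[1][0]=5
  eliminate (2,0): mult=9, new row 2: (0, 7, 6, 10); set L[2][0]=9
  eliminate (3,0): mult=8, new row 3: (0, 3, 6, 3); set L[3][0]=8
k=1: U[1][1]=1
  eliminate (2,1): mult=7, new row 2: (0, 0, 2, 4); set L[2][1]=7
  eliminate (3,1): mult=3, new row 3: (0, 0, 9, 2); set L[3][1]=3
k=2: U[2][2]=2
  eliminate (3,2): mult=10, new row 3: (0, 0, 0, 6); set L[3][2]=10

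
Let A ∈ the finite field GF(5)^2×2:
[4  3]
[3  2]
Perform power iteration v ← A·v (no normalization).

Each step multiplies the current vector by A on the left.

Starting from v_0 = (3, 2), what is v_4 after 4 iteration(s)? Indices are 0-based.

v_0 = (3, 2).
v_1 = A·v_0 = (3, 3).
v_2 = A·v_1 = (1, 0).
v_3 = A·v_2 = (4, 3).
v_4 = A·v_3 = (0, 3).

v_4 = (0, 3)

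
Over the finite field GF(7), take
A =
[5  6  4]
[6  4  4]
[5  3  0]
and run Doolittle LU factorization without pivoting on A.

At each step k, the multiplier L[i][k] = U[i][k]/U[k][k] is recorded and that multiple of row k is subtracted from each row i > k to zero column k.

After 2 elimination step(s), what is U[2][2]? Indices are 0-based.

U[2][2] = 2

k=0: U[0][0]=5
  eliminate (1,0): mult=4, new row 1: (0, 1, 2); set L[1][0]=4
  eliminate (2,0): mult=1, new row 2: (0, 4, 3); set L[2][0]=1
k=1: U[1][1]=1
  eliminate (2,1): mult=4, new row 2: (0, 0, 2); set L[2][1]=4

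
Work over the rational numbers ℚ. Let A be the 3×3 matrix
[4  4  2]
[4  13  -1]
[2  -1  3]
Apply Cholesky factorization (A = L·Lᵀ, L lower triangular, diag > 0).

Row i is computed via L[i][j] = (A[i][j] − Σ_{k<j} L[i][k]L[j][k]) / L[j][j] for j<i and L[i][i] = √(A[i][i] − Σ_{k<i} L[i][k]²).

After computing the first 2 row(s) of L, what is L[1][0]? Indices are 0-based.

Step 1: L[0][0] = √(4) = 2.
  L[1][0] = (4) / L[0][0] = 2.
Step 2: L[1][1] = √(9) = 3.

L[1][0] = 2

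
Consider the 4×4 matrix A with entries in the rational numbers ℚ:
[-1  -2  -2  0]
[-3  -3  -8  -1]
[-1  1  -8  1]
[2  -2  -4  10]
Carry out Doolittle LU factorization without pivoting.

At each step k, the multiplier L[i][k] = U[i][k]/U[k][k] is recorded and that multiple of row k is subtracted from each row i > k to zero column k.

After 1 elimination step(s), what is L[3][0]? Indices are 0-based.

L[3][0] = -2

[col 0] pivot -1
  R1 -= 3*R0 → (0, 3, -2, -1)  (L[1][0] := 3)
  R2 -= 1*R0 → (0, 3, -6, 1)  (L[2][0] := 1)
  R3 -= -2*R0 → (0, -6, -8, 10)  (L[3][0] := -2)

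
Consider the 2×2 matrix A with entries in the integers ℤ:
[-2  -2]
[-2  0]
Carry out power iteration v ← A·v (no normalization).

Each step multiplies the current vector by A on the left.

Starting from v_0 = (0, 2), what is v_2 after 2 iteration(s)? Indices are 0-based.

v_2 = (8, 8)

v_0 = (0, 2).
v_1 = A·v_0 = (-4, 0).
v_2 = A·v_1 = (8, 8).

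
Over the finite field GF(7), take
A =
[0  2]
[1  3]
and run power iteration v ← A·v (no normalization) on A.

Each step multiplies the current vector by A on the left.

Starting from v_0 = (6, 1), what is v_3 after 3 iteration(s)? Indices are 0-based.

v_0 = (6, 1).
v_1 = A·v_0 = (2, 2).
v_2 = A·v_1 = (4, 1).
v_3 = A·v_2 = (2, 0).

v_3 = (2, 0)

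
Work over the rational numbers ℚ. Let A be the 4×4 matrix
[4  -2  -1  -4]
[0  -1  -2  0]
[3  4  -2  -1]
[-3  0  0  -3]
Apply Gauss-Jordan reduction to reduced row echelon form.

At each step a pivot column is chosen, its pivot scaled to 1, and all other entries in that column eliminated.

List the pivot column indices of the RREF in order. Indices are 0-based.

pivot columns: 0, 1, 2, 3

step 1: normalize row 0 (÷4) = (1, -1/2, -1/4, -1)
  row 2: subtract 3×row0 = (0, 11/2, -5/4, 2)
  row 3: subtract -3×row0 = (0, -3/2, -3/4, -6)
step 2: normalize row 1 (÷-1) = (0, 1, 2, 0)
  row 0: subtract -1/2×row1 = (1, 0, 3/4, -1)
  row 2: subtract 11/2×row1 = (0, 0, -49/4, 2)
  row 3: subtract -3/2×row1 = (0, 0, 9/4, -6)
step 3: normalize row 2 (÷-49/4) = (0, 0, 1, -8/49)
  row 0: subtract 3/4×row2 = (1, 0, 0, -43/49)
  row 1: subtract 2×row2 = (0, 1, 0, 16/49)
  row 3: subtract 9/4×row2 = (0, 0, 0, -276/49)
step 4: normalize row 3 (÷-276/49) = (0, 0, 0, 1)
  row 0: subtract -43/49×row3 = (1, 0, 0, 0)
  row 1: subtract 16/49×row3 = (0, 1, 0, 0)
  row 2: subtract -8/49×row3 = (0, 0, 1, 0)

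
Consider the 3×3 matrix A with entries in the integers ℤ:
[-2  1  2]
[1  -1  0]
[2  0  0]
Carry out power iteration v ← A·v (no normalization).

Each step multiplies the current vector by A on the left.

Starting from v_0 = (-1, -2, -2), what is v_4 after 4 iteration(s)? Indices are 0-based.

v_4 = (92, -41, -62)

v_0 = (-1, -2, -2).
v_1 = A·v_0 = (-4, 1, -2).
v_2 = A·v_1 = (5, -5, -8).
v_3 = A·v_2 = (-31, 10, 10).
v_4 = A·v_3 = (92, -41, -62).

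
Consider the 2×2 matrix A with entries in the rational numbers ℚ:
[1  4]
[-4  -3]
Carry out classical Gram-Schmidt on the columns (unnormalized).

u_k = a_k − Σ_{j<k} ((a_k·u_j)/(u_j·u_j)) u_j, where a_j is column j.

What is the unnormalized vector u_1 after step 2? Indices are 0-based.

u_1 = (52/17, 13/17)

Step 1: u_0 = a_0 = (1, -4).
Step 2: u_1 = a_1 − (16/17)·u_0 = (52/17, 13/17).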